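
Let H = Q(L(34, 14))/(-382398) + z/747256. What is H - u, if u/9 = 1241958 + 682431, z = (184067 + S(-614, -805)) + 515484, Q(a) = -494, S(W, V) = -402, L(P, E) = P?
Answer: -2474516642743546061/142874599944 ≈ -1.7319e+7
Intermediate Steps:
z = 699149 (z = (184067 - 402) + 515484 = 183665 + 515484 = 699149)
H = 133861161883/142874599944 (H = -494/(-382398) + 699149/747256 = -494*(-1/382398) + 699149*(1/747256) = 247/191199 + 699149/747256 = 133861161883/142874599944 ≈ 0.93691)
u = 17319501 (u = 9*(1241958 + 682431) = 9*1924389 = 17319501)
H - u = 133861161883/142874599944 - 1*17319501 = 133861161883/142874599944 - 17319501 = -2474516642743546061/142874599944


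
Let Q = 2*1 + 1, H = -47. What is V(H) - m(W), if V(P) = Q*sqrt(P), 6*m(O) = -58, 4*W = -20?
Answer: 29/3 + 3*I*sqrt(47) ≈ 9.6667 + 20.567*I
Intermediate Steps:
W = -5 (W = (1/4)*(-20) = -5)
m(O) = -29/3 (m(O) = (1/6)*(-58) = -29/3)
Q = 3 (Q = 2 + 1 = 3)
V(P) = 3*sqrt(P)
V(H) - m(W) = 3*sqrt(-47) - 1*(-29/3) = 3*(I*sqrt(47)) + 29/3 = 3*I*sqrt(47) + 29/3 = 29/3 + 3*I*sqrt(47)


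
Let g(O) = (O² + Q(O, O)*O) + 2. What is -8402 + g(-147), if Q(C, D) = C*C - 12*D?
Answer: -3422622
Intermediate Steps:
Q(C, D) = C² - 12*D
g(O) = 2 + O² + O*(O² - 12*O) (g(O) = (O² + (O² - 12*O)*O) + 2 = (O² + O*(O² - 12*O)) + 2 = 2 + O² + O*(O² - 12*O))
-8402 + g(-147) = -8402 + (2 + (-147)³ - 11*(-147)²) = -8402 + (2 - 3176523 - 11*21609) = -8402 + (2 - 3176523 - 237699) = -8402 - 3414220 = -3422622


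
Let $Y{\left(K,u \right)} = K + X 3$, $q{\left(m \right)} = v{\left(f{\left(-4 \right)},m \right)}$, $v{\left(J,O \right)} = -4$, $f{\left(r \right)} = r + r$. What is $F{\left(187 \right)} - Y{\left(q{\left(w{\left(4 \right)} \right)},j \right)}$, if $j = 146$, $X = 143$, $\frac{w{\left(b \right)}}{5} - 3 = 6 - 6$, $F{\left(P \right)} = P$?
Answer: $-238$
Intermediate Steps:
$w{\left(b \right)} = 15$ ($w{\left(b \right)} = 15 + 5 \left(6 - 6\right) = 15 + 5 \cdot 0 = 15 + 0 = 15$)
$f{\left(r \right)} = 2 r$
$q{\left(m \right)} = -4$
$Y{\left(K,u \right)} = 429 + K$ ($Y{\left(K,u \right)} = K + 143 \cdot 3 = K + 429 = 429 + K$)
$F{\left(187 \right)} - Y{\left(q{\left(w{\left(4 \right)} \right)},j \right)} = 187 - \left(429 - 4\right) = 187 - 425 = -238$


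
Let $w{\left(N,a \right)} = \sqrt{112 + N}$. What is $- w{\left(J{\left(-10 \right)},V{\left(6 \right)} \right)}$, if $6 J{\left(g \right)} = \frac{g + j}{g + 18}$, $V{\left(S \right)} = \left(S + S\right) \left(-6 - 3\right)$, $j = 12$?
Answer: $- \frac{\sqrt{16134}}{12} \approx -10.585$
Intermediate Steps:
$V{\left(S \right)} = - 18 S$ ($V{\left(S \right)} = 2 S \left(-9\right) = - 18 S$)
$J{\left(g \right)} = \frac{12 + g}{6 \left(18 + g\right)}$ ($J{\left(g \right)} = \frac{\left(g + 12\right) \frac{1}{g + 18}}{6} = \frac{\left(12 + g\right) \frac{1}{18 + g}}{6} = \frac{\frac{1}{18 + g} \left(12 + g\right)}{6} = \frac{12 + g}{6 \left(18 + g\right)}$)
$- w{\left(J{\left(-10 \right)},V{\left(6 \right)} \right)} = - \sqrt{112 + \frac{12 - 10}{6 \left(18 - 10\right)}} = - \sqrt{112 + \frac{1}{6} \cdot \frac{1}{8} \cdot 2} = - \sqrt{112 + \frac{1}{24}} = - \sqrt{\frac{2689}{24}} = - \frac{\sqrt{16134}}{12}$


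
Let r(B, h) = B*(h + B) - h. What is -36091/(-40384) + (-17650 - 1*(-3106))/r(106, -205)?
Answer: 958685195/415510976 ≈ 2.3072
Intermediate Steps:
r(B, h) = -h + B*(B + h) (r(B, h) = B*(B + h) - h = -h + B*(B + h))
-36091/(-40384) + (-17650 - 1*(-3106))/r(106, -205) = -36091/(-40384) + (-17650 - 1*(-3106))/(106² - 1*(-205) + 106*(-205)) = -36091*(-1/40384) + (-17650 + 3106)/(11236 + 205 - 21730) = 36091/40384 - 14544/(-10289) = 36091/40384 - 14544*(-1/10289) = 36091/40384 + 14544/10289 = 958685195/415510976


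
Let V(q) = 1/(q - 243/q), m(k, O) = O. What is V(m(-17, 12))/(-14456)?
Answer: 1/119262 ≈ 8.3849e-6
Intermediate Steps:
V(m(-17, 12))/(-14456) = (12/(-243 + 12**2))/(-14456) = (12/(-243 + 144))*(-1/14456) = (12/(-99))*(-1/14456) = (12*(-1/99))*(-1/14456) = -4/33*(-1/14456) = 1/119262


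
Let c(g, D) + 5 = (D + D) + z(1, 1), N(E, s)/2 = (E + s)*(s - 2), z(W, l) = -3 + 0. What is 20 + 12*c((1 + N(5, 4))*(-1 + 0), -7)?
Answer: -244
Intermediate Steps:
z(W, l) = -3
N(E, s) = 2*(-2 + s)*(E + s) (N(E, s) = 2*((E + s)*(s - 2)) = 2*((E + s)*(-2 + s)) = 2*((-2 + s)*(E + s)) = 2*(-2 + s)*(E + s))
c(g, D) = -8 + 2*D (c(g, D) = -5 + ((D + D) - 3) = -5 + (2*D - 3) = -5 + (-3 + 2*D) = -8 + 2*D)
20 + 12*c((1 + N(5, 4))*(-1 + 0), -7) = 20 + 12*(-8 + 2*(-7)) = 20 + 12*(-8 - 14) = 20 + 12*(-22) = 20 - 264 = -244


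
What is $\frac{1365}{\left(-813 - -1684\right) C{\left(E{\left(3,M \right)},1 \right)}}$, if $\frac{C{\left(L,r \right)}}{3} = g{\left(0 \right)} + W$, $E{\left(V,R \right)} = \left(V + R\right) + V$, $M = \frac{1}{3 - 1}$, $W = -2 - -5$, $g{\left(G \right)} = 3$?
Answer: $\frac{35}{402} \approx 0.087065$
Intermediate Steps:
$W = 3$ ($W = -2 + 5 = 3$)
$M = \frac{1}{2} \approx 0.5$
$E{\left(V,R \right)} = R + 2 V$ ($E{\left(V,R \right)} = \left(R + V\right) + V = R + 2 V$)
$C{\left(L,r \right)} = 18$ ($C{\left(L,r \right)} = 3 \left(3 + 3\right) = 3 \cdot 6 = 18$)
$\frac{1365}{\left(-813 - -1684\right) C{\left(E{\left(3,M \right)},1 \right)}} = \frac{1365}{\left(-813 - -1684\right) 18} = \frac{1365}{\left(-813 + 1684\right) 18} = \frac{1365}{871 \cdot 18} = \frac{1365}{15678} = 1365 \cdot \frac{1}{15678} = \frac{35}{402}$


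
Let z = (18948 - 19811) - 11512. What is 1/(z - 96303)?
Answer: -1/108678 ≈ -9.2015e-6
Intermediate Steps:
z = -12375 (z = -863 - 11512 = -12375)
1/(z - 96303) = 1/(-12375 - 96303) = 1/(-108678) = -1/108678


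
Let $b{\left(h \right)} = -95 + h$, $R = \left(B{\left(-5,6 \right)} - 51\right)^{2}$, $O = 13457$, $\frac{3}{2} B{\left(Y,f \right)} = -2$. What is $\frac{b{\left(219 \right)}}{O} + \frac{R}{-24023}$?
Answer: $- \frac{304891925}{2909497599} \approx -0.10479$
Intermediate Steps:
$B{\left(Y,f \right)} = - \frac{4}{3}$ ($B{\left(Y,f \right)} = \frac{2}{3} \left(-2\right) = - \frac{4}{3}$)
$R = \frac{24649}{9}$ ($R = \left(- \frac{4}{3} - 51\right)^{2} = \left(- \frac{157}{3}\right)^{2} = \frac{24649}{9} \approx 2738.8$)
$\frac{b{\left(219 \right)}}{O} + \frac{R}{-24023} = \frac{-95 + 219}{13457} + \frac{24649}{9 \left(-24023\right)} = 124 \cdot \frac{1}{13457} + \frac{24649}{9} \left(- \frac{1}{24023}\right) = \frac{124}{13457} - \frac{24649}{216207} = - \frac{304891925}{2909497599}$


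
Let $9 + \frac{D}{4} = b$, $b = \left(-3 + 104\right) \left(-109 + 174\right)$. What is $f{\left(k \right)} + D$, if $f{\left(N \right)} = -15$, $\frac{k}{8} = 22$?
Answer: $26209$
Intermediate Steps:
$k = 176$ ($k = 8 \cdot 22 = 176$)
$b = 6565$ ($b = 101 \cdot 65 = 6565$)
$D = 26224$ ($D = -36 + 4 \cdot 6565 = -36 + 26260 = 26224$)
$f{\left(k \right)} + D = -15 + 26224 = 26209$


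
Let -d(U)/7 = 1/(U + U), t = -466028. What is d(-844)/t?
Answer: -7/786655264 ≈ -8.8984e-9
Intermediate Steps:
d(U) = -7/(2*U) (d(U) = -7/(U + U) = -7*1/(2*U) = -7/(2*U))
d(-844)/t = -7/2/(-844)/(-466028) = -7/2*(-1/844)*(-1/466028) = (7/1688)*(-1/466028) = -7/786655264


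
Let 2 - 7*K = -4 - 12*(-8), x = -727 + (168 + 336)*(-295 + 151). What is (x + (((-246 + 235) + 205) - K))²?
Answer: 261809258929/49 ≈ 5.3430e+9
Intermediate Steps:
x = -73303 (x = -727 + 504*(-144) = -727 - 72576 = -73303)
K = -90/7 (K = 2/7 - (-4 - 12*(-8))/7 = 2/7 - (-4 + 96)/7 = 2/7 - ⅐*92 = 2/7 - 92/7 = -90/7 ≈ -12.857)
(x + (((-246 + 235) + 205) - K))² = (-73303 + (((-246 + 235) + 205) - 1*(-90/7)))² = (-73303 + ((-11 + 205) + 90/7))² = (-73303 + (194 + 90/7))² = (-73303 + 1448/7)² = (-511673/7)² = 261809258929/49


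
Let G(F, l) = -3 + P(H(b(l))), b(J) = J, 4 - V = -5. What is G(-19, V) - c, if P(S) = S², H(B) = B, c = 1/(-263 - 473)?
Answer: 57409/736 ≈ 78.001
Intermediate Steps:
V = 9 (V = 4 - 1*(-5) = 4 + 5 = 9)
c = -1/736 (c = 1/(-736) = -1/736 ≈ -0.0013587)
G(F, l) = -3 + l²
G(-19, V) - c = (-3 + 9²) - 1*(-1/736) = (-3 + 81) + 1/736 = 78 + 1/736 = 57409/736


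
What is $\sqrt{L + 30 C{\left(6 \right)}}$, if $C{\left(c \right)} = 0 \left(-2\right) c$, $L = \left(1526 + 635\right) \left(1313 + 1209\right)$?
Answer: $\sqrt{5450042} \approx 2334.5$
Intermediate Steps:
$L = 5450042$ ($L = 2161 \cdot 2522 = 5450042$)
$C{\left(c \right)} = 0$ ($C{\left(c \right)} = 0 c = 0$)
$\sqrt{L + 30 C{\left(6 \right)}} = \sqrt{5450042 + 30 \cdot 0} = \sqrt{5450042 + 0} = \sqrt{5450042}$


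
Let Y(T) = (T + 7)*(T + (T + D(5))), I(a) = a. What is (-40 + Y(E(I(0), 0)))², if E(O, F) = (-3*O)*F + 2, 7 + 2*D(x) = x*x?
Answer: 5929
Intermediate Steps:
D(x) = -7/2 + x²/2 (D(x) = -7/2 + (x*x)/2 = -7/2 + x²/2)
E(O, F) = 2 - 3*F*O (E(O, F) = -3*F*O + 2 = 2 - 3*F*O)
Y(T) = (7 + T)*(9 + 2*T) (Y(T) = (T + 7)*(T + (T + (-7/2 + (½)*5²))) = (7 + T)*(T + (T + (-7/2 + (½)*25))) = (7 + T)*(T + (T + (-7/2 + 25/2))) = (7 + T)*(T + (T + 9)) = (7 + T)*(T + (9 + T)) = (7 + T)*(9 + 2*T))
(-40 + Y(E(I(0), 0)))² = (-40 + (63 + 2*(2 - 3*0*0)² + 23*(2 - 3*0*0)))² = (-40 + (63 + 2*(2 + 0)² + 23*(2 + 0)))² = (-40 + (63 + 2*2² + 23*2))² = (-40 + (63 + 2*4 + 46))² = (-40 + (63 + 8 + 46))² = (-40 + 117)² = 77² = 5929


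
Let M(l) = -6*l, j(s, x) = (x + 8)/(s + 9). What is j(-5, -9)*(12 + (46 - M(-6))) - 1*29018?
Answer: -58047/2 ≈ -29024.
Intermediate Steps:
j(s, x) = (8 + x)/(9 + s)
j(-5, -9)*(12 + (46 - M(-6))) - 1*29018 = ((8 - 9)/(9 - 5))*(12 + (46 - (-6)*(-6))) - 1*29018 = (-1/4)*(12 + (46 - 1*36)) - 29018 = ((¼)*(-1))*(12 + (46 - 36)) - 29018 = -(12 + 10)/4 - 29018 = -¼*22 - 29018 = -11/2 - 29018 = -58047/2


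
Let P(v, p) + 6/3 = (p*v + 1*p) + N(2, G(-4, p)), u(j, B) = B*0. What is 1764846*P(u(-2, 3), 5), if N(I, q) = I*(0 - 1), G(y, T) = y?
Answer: 1764846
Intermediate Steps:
u(j, B) = 0
N(I, q) = -I (N(I, q) = I*(-1) = -I)
P(v, p) = -4 + p + p*v (P(v, p) = -2 + ((p*v + 1*p) - 1*2) = -2 + ((p*v + p) - 2) = -2 + ((p + p*v) - 2) = -2 + (-2 + p + p*v) = -4 + p + p*v)
1764846*P(u(-2, 3), 5) = 1764846*(-4 + 5 + 5*0) = 1764846*(-4 + 5 + 0) = 1764846*1 = 1764846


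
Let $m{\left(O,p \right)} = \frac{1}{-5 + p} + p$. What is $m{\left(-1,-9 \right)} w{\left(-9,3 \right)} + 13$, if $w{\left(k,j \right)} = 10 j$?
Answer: $- \frac{1814}{7} \approx -259.14$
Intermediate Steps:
$m{\left(O,p \right)} = p + \frac{1}{-5 + p}$
$m{\left(-1,-9 \right)} w{\left(-9,3 \right)} + 13 = \frac{1 + \left(-9\right)^{2} - -45}{-5 - 9} \cdot 10 \cdot 3 + 13 = \frac{1 + 81 + 45}{-14} \cdot 30 + 13 = \left(- \frac{1}{14}\right) 127 \cdot 30 + 13 = \left(- \frac{127}{14}\right) 30 + 13 = - \frac{1905}{7} + 13 = - \frac{1814}{7}$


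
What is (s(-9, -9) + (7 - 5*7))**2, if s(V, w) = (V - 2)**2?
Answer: 8649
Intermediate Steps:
s(V, w) = (-2 + V)**2
(s(-9, -9) + (7 - 5*7))**2 = ((-2 - 9)**2 + (7 - 5*7))**2 = ((-11)**2 + (7 - 35))**2 = (121 - 28)**2 = 93**2 = 8649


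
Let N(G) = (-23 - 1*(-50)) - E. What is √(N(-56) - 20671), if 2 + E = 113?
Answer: I*√20755 ≈ 144.07*I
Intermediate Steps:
E = 111 (E = -2 + 113 = 111)
N(G) = -84 (N(G) = (-23 - 1*(-50)) - 1*111 = (-23 + 50) - 111 = 27 - 111 = -84)
√(N(-56) - 20671) = √(-84 - 20671) = √(-20755) = I*√20755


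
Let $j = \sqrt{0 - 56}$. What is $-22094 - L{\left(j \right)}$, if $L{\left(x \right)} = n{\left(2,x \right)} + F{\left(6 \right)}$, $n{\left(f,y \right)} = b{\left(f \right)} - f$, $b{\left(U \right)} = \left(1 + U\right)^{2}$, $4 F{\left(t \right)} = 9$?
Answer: $- \frac{88413}{4} \approx -22103.0$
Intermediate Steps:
$F{\left(t \right)} = \frac{9}{4}$ ($F{\left(t \right)} = \frac{1}{4} \cdot 9 = \frac{9}{4}$)
$n{\left(f,y \right)} = \left(1 + f\right)^{2} - f$
$j = 2 i \sqrt{14}$ ($j = \sqrt{0 - 56} = \sqrt{-56} = 2 i \sqrt{14} \approx 7.4833 i$)
$L{\left(x \right)} = \frac{37}{4}$ ($L{\left(x \right)} = \left(\left(1 + 2\right)^{2} - 2\right) + \frac{9}{4} = \left(3^{2} - 2\right) + \frac{9}{4} = \left(9 - 2\right) + \frac{9}{4} = 7 + \frac{9}{4} = \frac{37}{4}$)
$-22094 - L{\left(j \right)} = -22094 - \frac{37}{4} = - \frac{88413}{4}$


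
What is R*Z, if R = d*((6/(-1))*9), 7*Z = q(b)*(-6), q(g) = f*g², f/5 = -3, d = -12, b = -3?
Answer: 524880/7 ≈ 74983.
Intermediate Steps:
f = -15 (f = 5*(-3) = -15)
q(g) = -15*g²
Z = 810/7 (Z = (-15*(-3)²*(-6))/7 = (-15*9*(-6))/7 = (-135*(-6))/7 = (⅐)*810 = 810/7 ≈ 115.71)
R = 648 (R = -12*6/(-1)*9 = -12*6*(-1)*9 = -(-72)*9 = -12*(-54) = 648)
R*Z = 648*(810/7) = 524880/7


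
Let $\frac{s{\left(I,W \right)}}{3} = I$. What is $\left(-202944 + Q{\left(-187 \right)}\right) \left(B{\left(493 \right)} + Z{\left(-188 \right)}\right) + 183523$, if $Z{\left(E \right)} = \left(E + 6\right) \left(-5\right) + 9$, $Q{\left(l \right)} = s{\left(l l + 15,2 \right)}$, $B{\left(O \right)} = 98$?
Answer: $-99474341$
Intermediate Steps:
$s{\left(I,W \right)} = 3 I$
$Q{\left(l \right)} = 45 + 3 l^{2}$ ($Q{\left(l \right)} = 3 \left(l l + 15\right) = 3 \left(l^{2} + 15\right) = 3 \left(15 + l^{2}\right) = 45 + 3 l^{2}$)
$Z{\left(E \right)} = -21 - 5 E$ ($Z{\left(E \right)} = \left(6 + E\right) \left(-5\right) + 9 = \left(-30 - 5 E\right) + 9 = -21 - 5 E$)
$\left(-202944 + Q{\left(-187 \right)}\right) \left(B{\left(493 \right)} + Z{\left(-188 \right)}\right) + 183523 = \left(-202944 + \left(45 + 3 \left(-187\right)^{2}\right)\right) \left(98 - -919\right) + 183523 = \left(-202944 + \left(45 + 3 \cdot 34969\right)\right) \left(98 + \left(-21 + 940\right)\right) + 183523 = \left(-202944 + \left(45 + 104907\right)\right) \left(98 + 919\right) + 183523 = \left(-202944 + 104952\right) 1017 + 183523 = \left(-97992\right) 1017 + 183523 = -99657864 + 183523 = -99474341$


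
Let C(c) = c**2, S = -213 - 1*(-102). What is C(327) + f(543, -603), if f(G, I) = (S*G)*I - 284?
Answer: 36451264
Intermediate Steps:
S = -111 (S = -213 + 102 = -111)
f(G, I) = -284 - 111*G*I (f(G, I) = (-111*G)*I - 284 = -111*G*I - 284 = -284 - 111*G*I)
C(327) + f(543, -603) = 327**2 + (-284 - 111*543*(-603)) = 106929 + (-284 + 36344619) = 106929 + 36344335 = 36451264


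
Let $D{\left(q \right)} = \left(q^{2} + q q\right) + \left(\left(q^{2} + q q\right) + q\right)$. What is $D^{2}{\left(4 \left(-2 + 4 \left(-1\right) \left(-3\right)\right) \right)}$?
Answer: $41473600$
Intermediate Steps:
$D{\left(q \right)} = q + 4 q^{2}$ ($D{\left(q \right)} = \left(q^{2} + q^{2}\right) + \left(\left(q^{2} + q^{2}\right) + q\right) = 2 q^{2} + \left(2 q^{2} + q\right) = 2 q^{2} + \left(q + 2 q^{2}\right) = q + 4 q^{2}$)
$D^{2}{\left(4 \left(-2 + 4 \left(-1\right) \left(-3\right)\right) \right)} = \left(4 \left(-2 + 4 \left(-1\right) \left(-3\right)\right) \left(1 + 4 \cdot 4 \left(-2 + 4 \left(-1\right) \left(-3\right)\right)\right)\right)^{2} = \left(4 \left(-2 - -12\right) \left(1 + 4 \cdot 4 \left(-2 - -12\right)\right)\right)^{2} = \left(4 \left(-2 + 12\right) \left(1 + 4 \cdot 4 \left(-2 + 12\right)\right)\right)^{2} = \left(4 \cdot 10 \left(1 + 4 \cdot 4 \cdot 10\right)\right)^{2} = \left(40 \left(1 + 4 \cdot 40\right)\right)^{2} = \left(40 \left(1 + 160\right)\right)^{2} = \left(40 \cdot 161\right)^{2} = 6440^{2} = 41473600$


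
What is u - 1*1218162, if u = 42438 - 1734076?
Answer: -2909800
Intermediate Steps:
u = -1691638
u - 1*1218162 = -1691638 - 1*1218162 = -1691638 - 1218162 = -2909800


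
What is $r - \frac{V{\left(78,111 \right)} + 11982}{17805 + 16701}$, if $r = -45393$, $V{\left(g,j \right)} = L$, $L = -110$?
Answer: $- \frac{783171365}{17253} \approx -45393.0$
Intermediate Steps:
$V{\left(g,j \right)} = -110$
$r - \frac{V{\left(78,111 \right)} + 11982}{17805 + 16701} = -45393 - \frac{-110 + 11982}{17805 + 16701} = -45393 - \frac{11872}{34506} = -45393 - 11872 \cdot \frac{1}{34506} = -45393 - \frac{5936}{17253} = - \frac{783171365}{17253}$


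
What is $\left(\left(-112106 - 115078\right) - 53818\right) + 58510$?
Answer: $-222492$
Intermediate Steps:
$\left(\left(-112106 - 115078\right) - 53818\right) + 58510 = \left(-227184 - 53818\right) + 58510 = -281002 + 58510 = -222492$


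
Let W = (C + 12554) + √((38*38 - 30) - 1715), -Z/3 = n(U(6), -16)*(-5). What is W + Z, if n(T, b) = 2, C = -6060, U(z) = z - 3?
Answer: 6524 + I*√301 ≈ 6524.0 + 17.349*I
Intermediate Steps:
U(z) = -3 + z
Z = 30 (Z = -6*(-5) = -3*(-10) = 30)
W = 6494 + I*√301 (W = (-6060 + 12554) + √((38*38 - 30) - 1715) = 6494 + √((1444 - 30) - 1715) = 6494 + √(1414 - 1715) = 6494 + √(-301) = 6494 + I*√301 ≈ 6494.0 + 17.349*I)
W + Z = (6494 + I*√301) + 30 = 6524 + I*√301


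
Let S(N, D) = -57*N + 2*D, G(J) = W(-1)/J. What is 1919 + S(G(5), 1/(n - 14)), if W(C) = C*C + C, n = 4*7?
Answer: 13434/7 ≈ 1919.1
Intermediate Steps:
n = 28
W(C) = C + C² (W(C) = C² + C = C + C²)
G(J) = 0 (G(J) = (-(1 - 1))/J = (-1*0)/J = 0/J = 0)
1919 + S(G(5), 1/(n - 14)) = 1919 + (-57*0 + 2/(28 - 14)) = 1919 + (0 + 2/14) = 1919 + (0 + 2*(1/14)) = 1919 + (0 + ⅐) = 1919 + ⅐ = 13434/7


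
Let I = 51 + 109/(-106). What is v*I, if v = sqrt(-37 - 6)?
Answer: 5297*I*sqrt(43)/106 ≈ 327.69*I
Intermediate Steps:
I = 5297/106 (I = 51 + 109*(-1/106) = 51 - 109/106 = 5297/106 ≈ 49.972)
v = I*sqrt(43) (v = sqrt(-43) = I*sqrt(43) ≈ 6.5574*I)
v*I = (I*sqrt(43))*(5297/106) = 5297*I*sqrt(43)/106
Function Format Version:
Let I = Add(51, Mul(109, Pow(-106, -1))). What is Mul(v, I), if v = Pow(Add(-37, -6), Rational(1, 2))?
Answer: Mul(Rational(5297, 106), I, Pow(43, Rational(1, 2))) ≈ Mul(327.69, I)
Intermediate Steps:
I = Rational(5297, 106) (I = Add(51, Mul(109, Rational(-1, 106))) = Add(51, Rational(-109, 106)) = Rational(5297, 106) ≈ 49.972)
v = Mul(I, Pow(43, Rational(1, 2))) (v = Pow(-43, Rational(1, 2)) = Mul(I, Pow(43, Rational(1, 2))) ≈ Mul(6.5574, I))
Mul(v, I) = Mul(Mul(I, Pow(43, Rational(1, 2))), Rational(5297, 106)) = Mul(Rational(5297, 106), I, Pow(43, Rational(1, 2)))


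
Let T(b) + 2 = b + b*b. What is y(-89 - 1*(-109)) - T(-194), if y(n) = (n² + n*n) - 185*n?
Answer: -40340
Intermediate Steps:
y(n) = -185*n + 2*n² (y(n) = (n² + n²) - 185*n = 2*n² - 185*n = -185*n + 2*n²)
T(b) = -2 + b + b² (T(b) = -2 + (b + b*b) = -2 + (b + b²) = -2 + b + b²)
y(-89 - 1*(-109)) - T(-194) = (-89 - 1*(-109))*(-185 + 2*(-89 - 1*(-109))) - (-2 - 194 + (-194)²) = (-89 + 109)*(-185 + 2*(-89 + 109)) - (-2 - 194 + 37636) = 20*(-185 + 2*20) - 1*37440 = 20*(-185 + 40) - 37440 = 20*(-145) - 37440 = -2900 - 37440 = -40340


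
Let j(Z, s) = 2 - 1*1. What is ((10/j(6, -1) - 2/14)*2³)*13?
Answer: 7176/7 ≈ 1025.1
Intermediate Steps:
j(Z, s) = 1 (j(Z, s) = 2 - 1 = 1)
((10/j(6, -1) - 2/14)*2³)*13 = ((10/1 - 2/14)*2³)*13 = ((10*1 - 2*1/14)*8)*13 = ((10 - ⅐)*8)*13 = ((69/7)*8)*13 = (552/7)*13 = 7176/7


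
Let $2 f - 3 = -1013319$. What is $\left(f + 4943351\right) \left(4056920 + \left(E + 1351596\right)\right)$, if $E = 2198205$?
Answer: $33748685813653$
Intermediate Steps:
$f = -506658$ ($f = \frac{3}{2} + \frac{1}{2} \left(-1013319\right) = \frac{3}{2} - \frac{1013319}{2} = -506658$)
$\left(f + 4943351\right) \left(4056920 + \left(E + 1351596\right)\right) = \left(-506658 + 4943351\right) \left(4056920 + \left(2198205 + 1351596\right)\right) = 4436693 \left(4056920 + 3549801\right) = 4436693 \cdot 7606721 = 33748685813653$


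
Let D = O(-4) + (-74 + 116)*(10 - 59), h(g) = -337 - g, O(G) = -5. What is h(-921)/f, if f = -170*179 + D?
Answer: -584/32493 ≈ -0.017973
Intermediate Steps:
D = -2063 (D = -5 + (-74 + 116)*(10 - 59) = -5 + 42*(-49) = -5 - 2058 = -2063)
f = -32493 (f = -170*179 - 2063 = -30430 - 2063 = -32493)
h(-921)/f = (-337 - 1*(-921))/(-32493) = (-337 + 921)*(-1/32493) = 584*(-1/32493) = -584/32493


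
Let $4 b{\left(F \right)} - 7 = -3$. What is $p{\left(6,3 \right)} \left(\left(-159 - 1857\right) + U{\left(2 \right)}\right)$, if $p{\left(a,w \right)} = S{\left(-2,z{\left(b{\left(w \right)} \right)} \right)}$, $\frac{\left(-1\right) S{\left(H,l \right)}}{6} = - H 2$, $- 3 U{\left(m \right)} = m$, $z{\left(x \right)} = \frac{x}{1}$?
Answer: $48400$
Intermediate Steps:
$b{\left(F \right)} = 1$ ($b{\left(F \right)} = \frac{7}{4} + \frac{1}{4} \left(-3\right) = \frac{7}{4} - \frac{3}{4} = 1$)
$z{\left(x \right)} = x$ ($z{\left(x \right)} = x 1 = x$)
$U{\left(m \right)} = - \frac{m}{3}$
$S{\left(H,l \right)} = 12 H$ ($S{\left(H,l \right)} = - 6 - H 2 = - 6 \left(- 2 H\right) = 12 H$)
$p{\left(a,w \right)} = -24$ ($p{\left(a,w \right)} = 12 \left(-2\right) = -24$)
$p{\left(6,3 \right)} \left(\left(-159 - 1857\right) + U{\left(2 \right)}\right) = - 24 \left(\left(-159 - 1857\right) - \frac{2}{3}\right) = - 24 \left(-2016 - \frac{2}{3}\right) = \left(-24\right) \left(- \frac{6050}{3}\right) = 48400$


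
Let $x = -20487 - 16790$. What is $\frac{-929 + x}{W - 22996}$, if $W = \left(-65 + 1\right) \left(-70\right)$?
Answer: $\frac{19103}{9258} \approx 2.0634$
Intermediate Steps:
$x = -37277$
$W = 4480$ ($W = \left(-64\right) \left(-70\right) = 4480$)
$\frac{-929 + x}{W - 22996} = \frac{-929 - 37277}{4480 - 22996} = - \frac{38206}{-18516} = \left(-38206\right) \left(- \frac{1}{18516}\right) = \frac{19103}{9258}$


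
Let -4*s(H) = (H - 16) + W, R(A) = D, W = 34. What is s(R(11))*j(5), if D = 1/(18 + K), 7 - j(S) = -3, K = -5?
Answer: -1175/26 ≈ -45.192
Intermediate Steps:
j(S) = 10 (j(S) = 7 - 1*(-3) = 7 + 3 = 10)
D = 1/13 (D = 1/(18 - 5) = 1/13 ≈ 0.076923)
R(A) = 1/13
s(H) = -9/2 - H/4 (s(H) = -((H - 16) + 34)/4 = -((-16 + H) + 34)/4 = -(18 + H)/4 = -9/2 - H/4)
s(R(11))*j(5) = (-9/2 - ¼*1/13)*10 = (-9/2 - 1/52)*10 = -235/52*10 = -1175/26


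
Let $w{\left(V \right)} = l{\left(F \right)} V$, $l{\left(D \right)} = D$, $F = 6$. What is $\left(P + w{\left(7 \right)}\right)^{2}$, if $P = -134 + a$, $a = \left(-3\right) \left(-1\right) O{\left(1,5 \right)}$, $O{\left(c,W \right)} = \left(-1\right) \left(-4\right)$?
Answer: $6400$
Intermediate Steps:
$O{\left(c,W \right)} = 4$
$a = 12$ ($a = \left(-3\right) \left(-1\right) 4 = 3 \cdot 4 = 12$)
$w{\left(V \right)} = 6 V$
$P = -122$ ($P = -134 + 12 = -122$)
$\left(P + w{\left(7 \right)}\right)^{2} = \left(-122 + 6 \cdot 7\right)^{2} = \left(-122 + 42\right)^{2} = \left(-80\right)^{2} = 6400$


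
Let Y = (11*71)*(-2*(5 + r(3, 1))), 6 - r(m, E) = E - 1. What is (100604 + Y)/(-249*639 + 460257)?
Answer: 787/2841 ≈ 0.27702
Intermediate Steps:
r(m, E) = 7 - E (r(m, E) = 6 - (E - 1) = 6 - (-1 + E) = 6 + (1 - E) = 7 - E)
Y = -17182 (Y = (11*71)*(-2*(5 + (7 - 1*1))) = 781*(-2*(5 + (7 - 1))) = 781*(-2*(5 + 6)) = 781*(-2*11) = 781*(-22) = -17182)
(100604 + Y)/(-249*639 + 460257) = (100604 - 17182)/(-249*639 + 460257) = 83422/(-159111 + 460257) = 83422/301146 = 83422*(1/301146) = 787/2841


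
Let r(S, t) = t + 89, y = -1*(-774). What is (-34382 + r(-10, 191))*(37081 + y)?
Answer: -1290931210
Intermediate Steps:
y = 774
r(S, t) = 89 + t
(-34382 + r(-10, 191))*(37081 + y) = (-34382 + (89 + 191))*(37081 + 774) = (-34382 + 280)*37855 = -34102*37855 = -1290931210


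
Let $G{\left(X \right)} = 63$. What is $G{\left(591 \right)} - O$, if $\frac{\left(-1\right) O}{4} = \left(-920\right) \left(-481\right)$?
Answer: $1770143$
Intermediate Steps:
$O = -1770080$ ($O = - 4 \left(\left(-920\right) \left(-481\right)\right) = \left(-4\right) 442520 = -1770080$)
$G{\left(591 \right)} - O = 63 - -1770080 = 63 + 1770080 = 1770143$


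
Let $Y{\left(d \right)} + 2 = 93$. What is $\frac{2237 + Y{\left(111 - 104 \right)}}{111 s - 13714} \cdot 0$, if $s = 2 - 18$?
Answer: $0$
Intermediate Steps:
$Y{\left(d \right)} = 91$ ($Y{\left(d \right)} = -2 + 93 = 91$)
$s = -16$ ($s = 2 - 18 = -16$)
$\frac{2237 + Y{\left(111 - 104 \right)}}{111 s - 13714} \cdot 0 = \frac{2237 + 91}{111 \left(-16\right) - 13714} \cdot 0 = \frac{2328}{-1776 - 13714} \cdot 0 = \frac{2328}{-15490} \cdot 0 = 2328 \left(- \frac{1}{15490}\right) 0 = \left(- \frac{1164}{7745}\right) 0 = 0$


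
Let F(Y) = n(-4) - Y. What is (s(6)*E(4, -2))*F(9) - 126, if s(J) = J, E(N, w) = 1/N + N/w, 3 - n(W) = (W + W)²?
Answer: 609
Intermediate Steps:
n(W) = 3 - 4*W² (n(W) = 3 - (W + W)² = 3 - (2*W)² = 3 - 4*W²)
E(N, w) = 1/N + N/w
F(Y) = -61 - Y (F(Y) = (3 - 4*(-4)²) - Y = (3 - 4*16) - Y = (3 - 64) - Y = -61 - Y)
(s(6)*E(4, -2))*F(9) - 126 = (6*(1/4 + 4/(-2)))*(-61 - 1*9) - 126 = (6*(¼ + 4*(-½)))*(-61 - 9) - 126 = (6*(¼ - 2))*(-70) - 126 = (6*(-7/4))*(-70) - 126 = -21/2*(-70) - 126 = 735 - 126 = 609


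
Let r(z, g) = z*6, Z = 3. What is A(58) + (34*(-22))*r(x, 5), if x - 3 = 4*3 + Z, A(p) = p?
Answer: -80726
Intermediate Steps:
x = 18 (x = 3 + (4*3 + 3) = 3 + (12 + 3) = 3 + 15 = 18)
r(z, g) = 6*z
A(58) + (34*(-22))*r(x, 5) = 58 + (34*(-22))*(6*18) = 58 - 748*108 = 58 - 80784 = -80726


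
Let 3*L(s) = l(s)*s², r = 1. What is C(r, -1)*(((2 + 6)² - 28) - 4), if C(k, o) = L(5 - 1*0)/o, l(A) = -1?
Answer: 800/3 ≈ 266.67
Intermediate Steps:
L(s) = -s²/3 (L(s) = (-s²)/3 = -s²/3)
C(k, o) = -25/(3*o) (C(k, o) = (-(5 - 1*0)²/3)/o = (-(5 + 0)²/3)/o = (-⅓*5²)/o = (-⅓*25)/o = -25/(3*o))
C(r, -1)*(((2 + 6)² - 28) - 4) = (-25/3/(-1))*(((2 + 6)² - 28) - 4) = (-25/3*(-1))*((8² - 28) - 4) = 25*((64 - 28) - 4)/3 = 25*(36 - 4)/3 = (25/3)*32 = 800/3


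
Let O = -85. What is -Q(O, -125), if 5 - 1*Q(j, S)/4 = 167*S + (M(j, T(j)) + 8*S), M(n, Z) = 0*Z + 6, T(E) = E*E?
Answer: -87496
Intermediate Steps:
T(E) = E²
M(n, Z) = 6 (M(n, Z) = 0 + 6 = 6)
Q(j, S) = -4 - 700*S (Q(j, S) = 20 - 4*(167*S + (6 + 8*S)) = 20 - 4*(6 + 175*S) = 20 + (-24 - 700*S) = -4 - 700*S)
-Q(O, -125) = -(-4 - 700*(-125)) = -(-4 + 87500) = -1*87496 = -87496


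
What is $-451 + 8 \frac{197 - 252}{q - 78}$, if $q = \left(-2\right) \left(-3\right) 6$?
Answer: $- \frac{9251}{21} \approx -440.52$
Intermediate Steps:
$q = 36$ ($q = 6 \cdot 6 = 36$)
$-451 + 8 \frac{197 - 252}{q - 78} = -451 + 8 \frac{197 - 252}{36 - 78} = -451 + 8 \left(- \frac{55}{-42}\right) = -451 + 8 \left(\left(-55\right) \left(- \frac{1}{42}\right)\right) = -451 + 8 \cdot \frac{55}{42} = -451 + \frac{220}{21} = - \frac{9251}{21}$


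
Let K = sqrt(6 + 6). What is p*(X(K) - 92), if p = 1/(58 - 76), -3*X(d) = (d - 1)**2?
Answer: 289/54 - 2*sqrt(3)/27 ≈ 5.2235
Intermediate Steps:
K = 2*sqrt(3) (K = sqrt(12) = 2*sqrt(3) ≈ 3.4641)
X(d) = -(-1 + d)**2/3 (X(d) = -(d - 1)**2/3 = -(-1 + d)**2/3)
p = -1/18 (p = 1/(-18) = -1/18 ≈ -0.055556)
p*(X(K) - 92) = -(-(-1 + 2*sqrt(3))**2/3 - 92)/18 = -(-92 - (-1 + 2*sqrt(3))**2/3)/18 = 46/9 + (-1 + 2*sqrt(3))**2/54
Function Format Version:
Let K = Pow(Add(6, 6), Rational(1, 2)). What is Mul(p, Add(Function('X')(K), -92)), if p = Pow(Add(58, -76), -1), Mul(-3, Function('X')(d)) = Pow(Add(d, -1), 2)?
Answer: Add(Rational(289, 54), Mul(Rational(-2, 27), Pow(3, Rational(1, 2)))) ≈ 5.2235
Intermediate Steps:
K = Mul(2, Pow(3, Rational(1, 2))) (K = Pow(12, Rational(1, 2)) = Mul(2, Pow(3, Rational(1, 2))) ≈ 3.4641)
Function('X')(d) = Mul(Rational(-1, 3), Pow(Add(-1, d), 2)) (Function('X')(d) = Mul(Rational(-1, 3), Pow(Add(d, -1), 2)) = Mul(Rational(-1, 3), Pow(Add(-1, d), 2)))
p = Rational(-1, 18) (p = Pow(-18, -1) = Rational(-1, 18) ≈ -0.055556)
Mul(p, Add(Function('X')(K), -92)) = Mul(Rational(-1, 18), Add(Mul(Rational(-1, 3), Pow(Add(-1, Mul(2, Pow(3, Rational(1, 2)))), 2)), -92)) = Mul(Rational(-1, 18), Add(-92, Mul(Rational(-1, 3), Pow(Add(-1, Mul(2, Pow(3, Rational(1, 2)))), 2)))) = Add(Rational(46, 9), Mul(Rational(1, 54), Pow(Add(-1, Mul(2, Pow(3, Rational(1, 2)))), 2)))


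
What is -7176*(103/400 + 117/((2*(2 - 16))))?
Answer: 9848163/350 ≈ 28138.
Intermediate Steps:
-7176*(103/400 + 117/((2*(2 - 16)))) = -7176*(103*(1/400) + 117/((2*(-14)))) = -7176*(103/400 + 117/(-28)) = -7176*(103/400 + 117*(-1/28)) = -7176*(103/400 - 117/28) = -7176*(-10979/2800) = 9848163/350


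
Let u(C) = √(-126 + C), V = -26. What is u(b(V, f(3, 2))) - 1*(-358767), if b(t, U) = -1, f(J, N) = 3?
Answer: 358767 + I*√127 ≈ 3.5877e+5 + 11.269*I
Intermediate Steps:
u(b(V, f(3, 2))) - 1*(-358767) = √(-126 - 1) - 1*(-358767) = √(-127) + 358767 = I*√127 + 358767 = 358767 + I*√127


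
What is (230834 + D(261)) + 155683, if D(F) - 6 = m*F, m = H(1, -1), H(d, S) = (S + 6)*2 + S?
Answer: 388872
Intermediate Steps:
H(d, S) = 12 + 3*S (H(d, S) = (6 + S)*2 + S = (12 + 2*S) + S = 12 + 3*S)
m = 9 (m = 12 + 3*(-1) = 12 - 3 = 9)
D(F) = 6 + 9*F
(230834 + D(261)) + 155683 = (230834 + (6 + 9*261)) + 155683 = (230834 + (6 + 2349)) + 155683 = (230834 + 2355) + 155683 = 233189 + 155683 = 388872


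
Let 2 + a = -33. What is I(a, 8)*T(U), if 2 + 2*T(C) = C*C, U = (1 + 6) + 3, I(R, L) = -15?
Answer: -735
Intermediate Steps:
a = -35 (a = -2 - 33 = -35)
U = 10 (U = 7 + 3 = 10)
T(C) = -1 + C²/2 (T(C) = -1 + (C*C)/2 = -1 + C²/2)
I(a, 8)*T(U) = -15*(-1 + (½)*10²) = -15*(-1 + (½)*100) = -15*(-1 + 50) = -15*49 = -735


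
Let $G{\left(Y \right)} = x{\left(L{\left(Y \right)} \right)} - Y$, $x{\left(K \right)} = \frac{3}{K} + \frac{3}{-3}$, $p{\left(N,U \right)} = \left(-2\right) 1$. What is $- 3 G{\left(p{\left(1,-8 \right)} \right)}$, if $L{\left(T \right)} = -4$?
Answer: $- \frac{3}{4} \approx -0.75$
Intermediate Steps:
$p{\left(N,U \right)} = -2$
$x{\left(K \right)} = -1 + \frac{3}{K}$ ($x{\left(K \right)} = \frac{3}{K} + 3 \left(- \frac{1}{3}\right) = \frac{3}{K} - 1 = -1 + \frac{3}{K}$)
$G{\left(Y \right)} = - \frac{7}{4} - Y$ ($G{\left(Y \right)} = \frac{3 - -4}{-4} - Y = - \frac{3 + 4}{4} - Y = \left(- \frac{1}{4}\right) 7 - Y = - \frac{7}{4} - Y$)
$- 3 G{\left(p{\left(1,-8 \right)} \right)} = - 3 \left(- \frac{7}{4} - -2\right) = - 3 \left(- \frac{7}{4} + 2\right) = \left(-3\right) \frac{1}{4} = - \frac{3}{4}$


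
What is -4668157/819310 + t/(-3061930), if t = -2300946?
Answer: -248167637915/50173397366 ≈ -4.9462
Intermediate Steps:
-4668157/819310 + t/(-3061930) = -4668157/819310 - 2300946/(-3061930) = -4668157*1/819310 - 2300946*(-1/3061930) = -4668157/819310 + 1150473/1530965 = -248167637915/50173397366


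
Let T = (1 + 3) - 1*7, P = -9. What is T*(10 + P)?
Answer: -3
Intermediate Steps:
T = -3 (T = 4 - 7 = -3)
T*(10 + P) = -3*(10 - 9) = -3*1 = -3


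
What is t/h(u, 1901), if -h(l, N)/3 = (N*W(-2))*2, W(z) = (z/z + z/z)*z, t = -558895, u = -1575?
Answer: -558895/45624 ≈ -12.250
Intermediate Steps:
W(z) = 2*z (W(z) = (1 + 1)*z = 2*z)
h(l, N) = 24*N (h(l, N) = -3*N*(2*(-2))*2 = -3*N*(-4)*2 = -3*(-4*N)*2 = -(-24)*N = 24*N)
t/h(u, 1901) = -558895/(24*1901) = -558895/45624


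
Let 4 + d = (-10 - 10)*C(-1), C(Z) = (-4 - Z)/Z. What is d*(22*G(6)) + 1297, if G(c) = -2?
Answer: 4113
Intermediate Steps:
C(Z) = (-4 - Z)/Z
d = -64 (d = -4 + (-10 - 10)*((-4 - 1*(-1))/(-1)) = -4 - (-20)*(-4 + 1) = -4 - (-20)*(-3) = -4 - 20*3 = -4 - 60 = -64)
d*(22*G(6)) + 1297 = -1408*(-2) + 1297 = -64*(-44) + 1297 = 2816 + 1297 = 4113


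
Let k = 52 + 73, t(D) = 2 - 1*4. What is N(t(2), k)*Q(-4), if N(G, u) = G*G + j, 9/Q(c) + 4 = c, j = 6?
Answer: -45/4 ≈ -11.250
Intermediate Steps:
t(D) = -2 (t(D) = 2 - 4 = -2)
Q(c) = 9/(-4 + c)
k = 125
N(G, u) = 6 + G² (N(G, u) = G*G + 6 = G² + 6 = 6 + G²)
N(t(2), k)*Q(-4) = (6 + (-2)²)*(9/(-4 - 4)) = (6 + 4)*(9/(-8)) = 10*(9*(-⅛)) = 10*(-9/8) = -45/4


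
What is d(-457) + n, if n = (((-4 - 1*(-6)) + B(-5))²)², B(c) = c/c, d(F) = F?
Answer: -376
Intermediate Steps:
B(c) = 1
n = 81 (n = (((-4 - 1*(-6)) + 1)²)² = (((-4 + 6) + 1)²)² = ((2 + 1)²)² = (3²)² = 9² = 81)
d(-457) + n = -457 + 81 = -376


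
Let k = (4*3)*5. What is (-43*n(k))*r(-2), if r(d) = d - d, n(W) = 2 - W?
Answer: 0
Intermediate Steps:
k = 60 (k = 12*5 = 60)
r(d) = 0
(-43*n(k))*r(-2) = -43*(2 - 1*60)*0 = -43*(2 - 60)*0 = -43*(-58)*0 = 2494*0 = 0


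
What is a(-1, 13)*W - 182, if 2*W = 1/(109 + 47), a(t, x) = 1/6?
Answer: -340703/1872 ≈ -182.00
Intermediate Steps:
a(t, x) = ⅙
W = 1/312 (W = 1/(2*(109 + 47)) = (½)/156 = (½)*(1/156) = 1/312 ≈ 0.0032051)
a(-1, 13)*W - 182 = (⅙)*(1/312) - 182 = 1/1872 - 182 = -340703/1872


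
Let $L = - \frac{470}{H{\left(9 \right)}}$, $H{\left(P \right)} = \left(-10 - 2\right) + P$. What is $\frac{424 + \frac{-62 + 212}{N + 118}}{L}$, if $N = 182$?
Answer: $\frac{2547}{940} \approx 2.7096$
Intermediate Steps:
$H{\left(P \right)} = -12 + P$
$L = \frac{470}{3}$ ($L = - \frac{470}{-12 + 9} = - \frac{470}{-3} = \left(-470\right) \left(- \frac{1}{3}\right) = \frac{470}{3} \approx 156.67$)
$\frac{424 + \frac{-62 + 212}{N + 118}}{L} = \frac{424 + \frac{-62 + 212}{182 + 118}}{\frac{470}{3}} = \left(424 + \frac{150}{300}\right) \frac{3}{470} = \left(424 + 150 \cdot \frac{1}{300}\right) \frac{3}{470} = \left(424 + \frac{1}{2}\right) \frac{3}{470} = \frac{849}{2} \cdot \frac{3}{470} = \frac{2547}{940}$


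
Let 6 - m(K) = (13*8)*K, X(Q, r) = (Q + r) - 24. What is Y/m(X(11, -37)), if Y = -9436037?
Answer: -9436037/5206 ≈ -1812.5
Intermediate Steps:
X(Q, r) = -24 + Q + r
m(K) = 6 - 104*K (m(K) = 6 - 13*8*K = 6 - 104*K)
Y/m(X(11, -37)) = -9436037/(6 - 104*(-24 + 11 - 37)) = -9436037/(6 - 104*(-50)) = -9436037/(6 + 5200) = -9436037/5206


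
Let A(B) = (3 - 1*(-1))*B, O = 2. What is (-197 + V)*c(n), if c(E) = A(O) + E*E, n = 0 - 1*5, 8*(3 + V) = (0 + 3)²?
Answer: -52503/8 ≈ -6562.9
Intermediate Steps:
V = -15/8 (V = -3 + (0 + 3)²/8 = -3 + (⅛)*3² = -3 + (⅛)*9 = -3 + 9/8 = -15/8 ≈ -1.8750)
A(B) = 4*B (A(B) = (3 + 1)*B = 4*B)
n = -5 (n = 0 - 5 = -5)
c(E) = 8 + E² (c(E) = 4*2 + E*E = 8 + E²)
(-197 + V)*c(n) = (-197 - 15/8)*(8 + (-5)²) = -1591*(8 + 25)/8 = -1591/8*33 = -52503/8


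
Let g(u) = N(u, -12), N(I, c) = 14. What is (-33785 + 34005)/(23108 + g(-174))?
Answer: 10/1051 ≈ 0.0095147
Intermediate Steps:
g(u) = 14
(-33785 + 34005)/(23108 + g(-174)) = (-33785 + 34005)/(23108 + 14) = 220/23122 = 220*(1/23122) = 10/1051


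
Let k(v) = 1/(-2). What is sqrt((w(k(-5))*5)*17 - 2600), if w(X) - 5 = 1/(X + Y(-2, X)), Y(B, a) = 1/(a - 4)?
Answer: I*sqrt(387465)/13 ≈ 47.882*I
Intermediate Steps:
k(v) = -1/2
Y(B, a) = 1/(-4 + a)
w(X) = 5 + 1/(X + 1/(-4 + X))
sqrt((w(k(-5))*5)*17 - 2600) = sqrt((((5 + (1 + 5*(-1/2))*(-4 - 1/2))/(1 - (-4 - 1/2)/2))*5)*17 - 2600) = sqrt((((5 + (1 - 5/2)*(-9/2))/(1 - 1/2*(-9/2)))*5)*17 - 2600) = sqrt((((5 - 3/2*(-9/2))/(1 + 9/4))*5)*17 - 2600) = sqrt((((5 + 27/4)/(13/4))*5)*17 - 2600) = sqrt((((4/13)*(47/4))*5)*17 - 2600) = sqrt(((47/13)*5)*17 - 2600) = sqrt((235/13)*17 - 2600) = sqrt(3995/13 - 2600) = sqrt(-29805/13) = I*sqrt(387465)/13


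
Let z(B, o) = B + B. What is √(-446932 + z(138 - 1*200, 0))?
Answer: 4*I*√27941 ≈ 668.62*I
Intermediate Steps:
z(B, o) = 2*B
√(-446932 + z(138 - 1*200, 0)) = √(-446932 + 2*(138 - 1*200)) = √(-446932 + 2*(138 - 200)) = √(-446932 + 2*(-62)) = √(-446932 - 124) = √(-447056) = 4*I*√27941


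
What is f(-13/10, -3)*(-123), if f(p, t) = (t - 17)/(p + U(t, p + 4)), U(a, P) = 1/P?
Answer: -664200/251 ≈ -2646.2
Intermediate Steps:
f(p, t) = (-17 + t)/(p + 1/(4 + p)) (f(p, t) = (t - 17)/(p + 1/(p + 4)) = (-17 + t)/(p + 1/(4 + p)))
f(-13/10, -3)*(-123) = ((-17 - 3)*(4 - 13/10)/(1 + (-13/10)*(4 - 13/10)))*(-123) = (-20*(4 - 13*1/10)/(1 + (-13*1/10)*(4 - 13*1/10)))*(-123) = (-20*(4 - 13/10)/(1 - 13*(4 - 13/10)/10))*(-123) = (-20*(27/10)/(1 - 13/10*27/10))*(-123) = (-20*(27/10)/(1 - 351/100))*(-123) = (-20*(27/10)/(-251/100))*(-123) = -100/251*(-20)*27/10*(-123) = (5400/251)*(-123) = -664200/251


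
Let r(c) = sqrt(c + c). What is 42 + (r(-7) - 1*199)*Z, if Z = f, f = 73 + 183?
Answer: -50902 + 256*I*sqrt(14) ≈ -50902.0 + 957.86*I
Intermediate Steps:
r(c) = sqrt(2)*sqrt(c) (r(c) = sqrt(2*c) = sqrt(2)*sqrt(c))
f = 256
Z = 256
42 + (r(-7) - 1*199)*Z = 42 + (sqrt(2)*sqrt(-7) - 1*199)*256 = 42 + (sqrt(2)*(I*sqrt(7)) - 199)*256 = 42 + (I*sqrt(14) - 199)*256 = 42 + (-199 + I*sqrt(14))*256 = 42 + (-50944 + 256*I*sqrt(14)) = -50902 + 256*I*sqrt(14)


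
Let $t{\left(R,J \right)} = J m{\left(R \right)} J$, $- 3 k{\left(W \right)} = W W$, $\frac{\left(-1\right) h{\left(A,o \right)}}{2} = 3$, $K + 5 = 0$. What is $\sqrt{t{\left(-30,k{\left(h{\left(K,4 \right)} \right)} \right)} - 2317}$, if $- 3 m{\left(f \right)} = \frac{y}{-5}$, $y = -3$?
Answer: $\frac{i \sqrt{58645}}{5} \approx 48.433 i$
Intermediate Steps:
$K = -5$ ($K = -5 + 0 = -5$)
$h{\left(A,o \right)} = -6$ ($h{\left(A,o \right)} = \left(-2\right) 3 = -6$)
$m{\left(f \right)} = - \frac{1}{5}$ ($m{\left(f \right)} = - \frac{\left(-3\right) \frac{1}{-5}}{3} = - \frac{\left(-3\right) \left(- \frac{1}{5}\right)}{3} = \left(- \frac{1}{3}\right) \frac{3}{5} = - \frac{1}{5}$)
$k{\left(W \right)} = - \frac{W^{2}}{3}$ ($k{\left(W \right)} = - \frac{W W}{3} = - \frac{W^{2}}{3}$)
$t{\left(R,J \right)} = - \frac{J^{2}}{5}$ ($t{\left(R,J \right)} = J \left(- \frac{1}{5}\right) J = - \frac{J}{5} J = - \frac{J^{2}}{5}$)
$\sqrt{t{\left(-30,k{\left(h{\left(K,4 \right)} \right)} \right)} - 2317} = \sqrt{- \frac{\left(- \frac{\left(-6\right)^{2}}{3}\right)^{2}}{5} - 2317} = \sqrt{- \frac{\left(\left(- \frac{1}{3}\right) 36\right)^{2}}{5} - 2317} = \sqrt{- \frac{\left(-12\right)^{2}}{5} - 2317} = \sqrt{\left(- \frac{1}{5}\right) 144 - 2317} = \sqrt{- \frac{144}{5} - 2317} = \sqrt{- \frac{11729}{5}} = \frac{i \sqrt{58645}}{5}$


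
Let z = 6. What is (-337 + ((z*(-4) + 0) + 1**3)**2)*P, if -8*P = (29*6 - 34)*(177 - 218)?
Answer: 137760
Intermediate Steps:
P = 1435/2 (P = -(29*6 - 34)*(177 - 218)/8 = -(174 - 34)*(-41)/8 = -35*(-41)/2 = -1/8*(-5740) = 1435/2 ≈ 717.50)
(-337 + ((z*(-4) + 0) + 1**3)**2)*P = (-337 + ((6*(-4) + 0) + 1**3)**2)*(1435/2) = (-337 + ((-24 + 0) + 1)**2)*(1435/2) = (-337 + (-24 + 1)**2)*(1435/2) = (-337 + (-23)**2)*(1435/2) = (-337 + 529)*(1435/2) = 192*(1435/2) = 137760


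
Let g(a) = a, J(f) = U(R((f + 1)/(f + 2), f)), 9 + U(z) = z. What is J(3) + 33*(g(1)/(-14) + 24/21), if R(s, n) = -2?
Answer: 341/14 ≈ 24.357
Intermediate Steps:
U(z) = -9 + z
J(f) = -11 (J(f) = -9 - 2 = -11)
J(3) + 33*(g(1)/(-14) + 24/21) = -11 + 33*(1/(-14) + 24/21) = -11 + 33*(1*(-1/14) + 24*(1/21)) = -11 + 33*(-1/14 + 8/7) = -11 + 33*(15/14) = -11 + 495/14 = 341/14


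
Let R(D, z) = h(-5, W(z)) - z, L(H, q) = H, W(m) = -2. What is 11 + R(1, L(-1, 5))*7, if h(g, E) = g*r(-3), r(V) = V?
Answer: 123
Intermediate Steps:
h(g, E) = -3*g (h(g, E) = g*(-3) = -3*g)
R(D, z) = 15 - z (R(D, z) = -3*(-5) - z = 15 - z)
11 + R(1, L(-1, 5))*7 = 11 + (15 - 1*(-1))*7 = 11 + (15 + 1)*7 = 11 + 16*7 = 11 + 112 = 123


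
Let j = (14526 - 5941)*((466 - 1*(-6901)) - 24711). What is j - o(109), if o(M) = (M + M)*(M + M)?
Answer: -148945764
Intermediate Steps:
o(M) = 4*M**2 (o(M) = (2*M)*(2*M) = 4*M**2)
j = -148898240 (j = 8585*((466 + 6901) - 24711) = 8585*(7367 - 24711) = 8585*(-17344) = -148898240)
j - o(109) = -148898240 - 4*109**2 = -148898240 - 4*11881 = -148898240 - 1*47524 = -148898240 - 47524 = -148945764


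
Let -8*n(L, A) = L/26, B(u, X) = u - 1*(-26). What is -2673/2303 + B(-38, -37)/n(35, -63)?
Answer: 807819/11515 ≈ 70.154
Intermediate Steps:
B(u, X) = 26 + u (B(u, X) = u + 26 = 26 + u)
n(L, A) = -L/208 (n(L, A) = -L/(8*26) = -L/208)
-2673/2303 + B(-38, -37)/n(35, -63) = -2673/2303 + (26 - 38)/((-1/208*35)) = -2673*1/2303 - 12/(-35/208) = -2673/2303 - 12*(-208/35) = -2673/2303 + 2496/35 = 807819/11515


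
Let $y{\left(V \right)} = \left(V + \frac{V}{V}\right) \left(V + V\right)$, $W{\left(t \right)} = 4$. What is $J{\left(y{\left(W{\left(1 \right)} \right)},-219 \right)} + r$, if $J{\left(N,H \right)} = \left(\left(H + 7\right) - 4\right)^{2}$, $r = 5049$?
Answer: $51705$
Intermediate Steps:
$y{\left(V \right)} = 2 V \left(1 + V\right)$ ($y{\left(V \right)} = \left(V + 1\right) 2 V = \left(1 + V\right) 2 V = 2 V \left(1 + V\right)$)
$J{\left(N,H \right)} = \left(3 + H\right)^{2}$ ($J{\left(N,H \right)} = \left(\left(7 + H\right) - 4\right)^{2} = \left(3 + H\right)^{2}$)
$J{\left(y{\left(W{\left(1 \right)} \right)},-219 \right)} + r = \left(3 - 219\right)^{2} + 5049 = \left(-216\right)^{2} + 5049 = 46656 + 5049 = 51705$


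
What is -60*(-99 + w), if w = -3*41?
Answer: 13320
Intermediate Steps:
w = -123
-60*(-99 + w) = -60*(-99 - 123) = -60*(-222) = 13320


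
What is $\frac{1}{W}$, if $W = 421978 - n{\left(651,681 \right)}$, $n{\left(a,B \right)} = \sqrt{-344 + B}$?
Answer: $\frac{421978}{178065432147} + \frac{\sqrt{337}}{178065432147} \approx 2.3699 \cdot 10^{-6}$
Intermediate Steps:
$W = 421978 - \sqrt{337}$ ($W = 421978 - \sqrt{-344 + 681} = 421978 - \sqrt{337} \approx 4.2196 \cdot 10^{5}$)
$\frac{1}{W} = \frac{1}{421978 - \sqrt{337}}$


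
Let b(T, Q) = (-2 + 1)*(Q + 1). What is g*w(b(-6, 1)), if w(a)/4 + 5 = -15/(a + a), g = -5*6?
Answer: 150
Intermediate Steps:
b(T, Q) = -1 - Q (b(T, Q) = -(1 + Q) = -1 - Q)
g = -30
w(a) = -20 - 30/a (w(a) = -20 + 4*(-15/(a + a)) = -20 + 4*(-15*1/(2*a)) = -20 + 4*(-15/(2*a)) = -20 - 30/a)
g*w(b(-6, 1)) = -30*(-20 - 30/(-1 - 1*1)) = -30*(-20 - 30/(-1 - 1)) = -30*(-20 - 30/(-2)) = -30*(-20 - 30*(-½)) = -30*(-20 + 15) = -30*(-5) = 150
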